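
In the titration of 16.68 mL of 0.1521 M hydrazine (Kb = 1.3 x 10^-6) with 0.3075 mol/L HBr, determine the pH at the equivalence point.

n(N2H4) = 0.1521 x 0.01668 = 0.002537 mol; V(HBr) at equivalence = 0.002537/0.3075 = 0.008250 L.
At equivalence the base is fully converted to N2H5+; total volume = 0.02493 L, so [N2H5+] = 0.002537/0.02493 = 0.1018 M.
Ka(N2H5+) = Kw/Kb = 1.0e-14 / 1.3 x 10^-6 = 7.69e-9.
[H^+] = sqrt(Ka x [N2H5+]) = sqrt(7.69e-9 x 0.1018) = 2.80e-5 M.
pH = -log(2.80e-5) = 4.55.

4.55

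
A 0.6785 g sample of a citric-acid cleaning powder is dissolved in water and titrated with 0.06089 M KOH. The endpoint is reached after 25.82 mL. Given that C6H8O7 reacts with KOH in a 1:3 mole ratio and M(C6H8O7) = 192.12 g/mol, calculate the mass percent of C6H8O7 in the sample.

14.8%

n(KOH) = 0.06089 x 0.02582 = 0.001572 mol.
n(C6H8O7) = 0.001572 / 3 = 0.0005241 mol.
mass of C6H8O7 = 0.0005241 x 192.12 = 0.1007 g.
% purity = 0.1007 / 0.6785 x 100 = 14.8%.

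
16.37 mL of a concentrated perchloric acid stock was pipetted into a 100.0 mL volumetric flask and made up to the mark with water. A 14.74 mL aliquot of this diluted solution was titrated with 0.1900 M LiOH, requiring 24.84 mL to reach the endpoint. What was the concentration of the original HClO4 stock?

1.96 M

n(LiOH) = 0.1900 x 0.02484 = 0.004720 mol.
n(HClO4) in the aliquot = 0.004720 mol.
[diluted HClO4] = 0.004720 / 0.01474 = 0.3202 M.
Dilution factor = 100.0/16.37 = 6.109, so [stock] = 0.3202 x 6.109 = 1.96 M.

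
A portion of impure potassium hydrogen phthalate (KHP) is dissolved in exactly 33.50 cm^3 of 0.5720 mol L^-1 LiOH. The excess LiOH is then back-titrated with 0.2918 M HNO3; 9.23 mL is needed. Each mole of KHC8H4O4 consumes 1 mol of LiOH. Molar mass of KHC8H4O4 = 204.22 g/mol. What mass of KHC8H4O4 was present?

Total n(LiOH) added = 0.5720 x 0.03350 = 0.01916 mol.
n(HNO3) used = 0.2918 x 0.009230 = 0.002693 mol, which equals the excess n(LiOH).
So n(LiOH) consumed by the sample = 0.01916 - 0.002693 = 0.01647 mol.
n(KHC8H4O4) = 0.01647 / 1 = 0.01647 mol.
mass = 0.01647 mol x 204.22 g/mol = 3.36 g.

3.36 g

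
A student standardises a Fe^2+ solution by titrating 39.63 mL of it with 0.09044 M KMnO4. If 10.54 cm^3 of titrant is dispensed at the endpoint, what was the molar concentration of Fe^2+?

0.120 M

n(KMnO4) = 0.09044 x 0.01054 = 0.0009532 mol.
From the balanced equation, 1 mol KMnO4 reacts with 5 mol Fe^2+, so n(Fe^2+) = 0.0009532 x 5/1 = 0.004766 mol.
[Fe^2+] = 0.004766 / 0.03963 L = 0.120 M.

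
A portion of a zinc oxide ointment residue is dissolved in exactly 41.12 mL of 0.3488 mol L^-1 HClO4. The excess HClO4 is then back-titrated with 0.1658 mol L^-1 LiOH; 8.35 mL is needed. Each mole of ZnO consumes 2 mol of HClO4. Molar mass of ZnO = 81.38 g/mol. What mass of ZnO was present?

Total n(HClO4) added = 0.3488 x 0.04112 = 0.01434 mol.
n(LiOH) used = 0.1658 x 0.008350 = 0.001384 mol, which equals the excess n(HClO4).
So n(HClO4) consumed by the sample = 0.01434 - 0.001384 = 0.01296 mol.
n(ZnO) = 0.01296 / 2 = 0.006479 mol.
mass = 0.006479 mol x 81.38 g/mol = 0.527 g.

0.527 g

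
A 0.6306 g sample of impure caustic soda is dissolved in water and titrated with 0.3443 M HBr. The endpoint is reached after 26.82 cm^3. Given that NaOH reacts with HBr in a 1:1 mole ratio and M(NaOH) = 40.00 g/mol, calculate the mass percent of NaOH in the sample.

58.6%

n(HBr) = 0.3443 x 0.02682 = 0.009234 mol.
n(NaOH) = 0.009234 / 1 = 0.009234 mol.
mass of NaOH = 0.009234 x 40.00 = 0.3694 g.
% purity = 0.3694 / 0.6306 x 100 = 58.6%.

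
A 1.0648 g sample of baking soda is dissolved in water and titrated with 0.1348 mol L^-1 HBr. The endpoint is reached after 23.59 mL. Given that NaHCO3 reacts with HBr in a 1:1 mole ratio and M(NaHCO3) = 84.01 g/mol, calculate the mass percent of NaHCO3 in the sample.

n(HBr) = 0.1348 x 0.02359 = 0.003180 mol.
n(NaHCO3) = 0.003180 / 1 = 0.003180 mol.
mass of NaHCO3 = 0.003180 x 84.01 = 0.2671 g.
% purity = 0.2671 / 1.0648 x 100 = 25.1%.

25.1%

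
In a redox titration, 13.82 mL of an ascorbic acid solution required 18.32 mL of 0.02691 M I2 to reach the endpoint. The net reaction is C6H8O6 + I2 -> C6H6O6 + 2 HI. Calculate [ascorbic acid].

n(I2) = 0.02691 x 0.01832 = 0.0004930 mol.
From the balanced equation, 1 mol I2 reacts with 1 mol ascorbic acid, so n(ascorbic acid) = 0.0004930 x 1/1 = 0.0004930 mol.
[ascorbic acid] = 0.0004930 / 0.01382 L = 0.0357 M.

0.0357 M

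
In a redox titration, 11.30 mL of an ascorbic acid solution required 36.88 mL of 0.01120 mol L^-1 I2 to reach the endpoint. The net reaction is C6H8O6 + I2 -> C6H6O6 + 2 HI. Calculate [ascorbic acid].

n(I2) = 0.01120 x 0.03688 = 0.0004131 mol.
From the balanced equation, 1 mol I2 reacts with 1 mol ascorbic acid, so n(ascorbic acid) = 0.0004131 x 1/1 = 0.0004131 mol.
[ascorbic acid] = 0.0004131 / 0.01130 L = 0.0366 M.

0.0366 M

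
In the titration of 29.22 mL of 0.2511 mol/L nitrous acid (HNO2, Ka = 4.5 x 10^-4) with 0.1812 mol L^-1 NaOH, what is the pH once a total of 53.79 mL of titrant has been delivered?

12.46

n(acid) = 0.2511 x 0.02922 = 0.007337 mol; n(NaOH) added = 0.1812 x 0.05379 = 0.009747 mol.
Base is in excess by 0.009747 - 0.007337 = 0.002410 mol in a total volume of 0.08301 L.
[OH^-] = 0.002410/0.08301 = 0.02903 M, so pOH = 1.54 and pH = 14.00 - 1.54 = 12.46.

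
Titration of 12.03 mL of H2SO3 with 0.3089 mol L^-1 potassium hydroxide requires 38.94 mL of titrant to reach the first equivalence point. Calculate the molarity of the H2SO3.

1.00 M

n(KOH) = 0.3089 x 0.03894 = 0.01203 mol.
At the first equivalence point, 1 mol OH^- react per mol H2SO3, so n(H2SO3) = 0.01203 / 1 = 0.01203 mol.
[H2SO3] = 0.01203 / 0.01203 L = 1.00 M.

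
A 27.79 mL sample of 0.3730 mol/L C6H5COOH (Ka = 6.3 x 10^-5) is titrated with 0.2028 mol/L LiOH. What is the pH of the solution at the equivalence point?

8.66

n(C6H5COOH) = 0.3730 x 0.02779 = 0.01037 mol; V(LiOH) at equivalence = 0.01037/0.2028 = 0.05111 L.
At equivalence all the acid is converted to C6H5COO-; total volume = 0.02779 + 0.05111 = 0.07890 L, so [C6H5COO-] = 0.01037/0.07890 = 0.1314 M.
Kb = Kw/Ka = 1.0e-14 / 6.3 x 10^-5 = 1.59e-10.
[OH^-] = sqrt(Kb x [C6H5COO-]) = sqrt(1.59e-10 x 0.1314) = 4.57e-6 M.
pOH = 5.34, so pH = 14.00 - 5.34 = 8.66.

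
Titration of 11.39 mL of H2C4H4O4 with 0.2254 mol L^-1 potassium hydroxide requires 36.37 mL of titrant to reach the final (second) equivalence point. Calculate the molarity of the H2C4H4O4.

0.360 M

n(KOH) = 0.2254 x 0.03637 = 0.008198 mol.
At the final (second) equivalence point, 2 mol OH^- react per mol H2C4H4O4, so n(H2C4H4O4) = 0.008198 / 2 = 0.004099 mol.
[H2C4H4O4] = 0.004099 / 0.01139 L = 0.360 M.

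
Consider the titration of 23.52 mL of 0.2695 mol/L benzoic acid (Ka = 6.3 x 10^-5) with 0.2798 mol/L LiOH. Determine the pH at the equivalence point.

n(C6H5COOH) = 0.2695 x 0.02352 = 0.006339 mol; V(LiOH) at equivalence = 0.006339/0.2798 = 0.02265 L.
At equivalence all the acid is converted to C6H5COO-; total volume = 0.02352 + 0.02265 = 0.04617 L, so [C6H5COO-] = 0.006339/0.04617 = 0.1373 M.
Kb = Kw/Ka = 1.0e-14 / 6.3 x 10^-5 = 1.59e-10.
[OH^-] = sqrt(Kb x [C6H5COO-]) = sqrt(1.59e-10 x 0.1373) = 4.67e-6 M.
pOH = 5.33, so pH = 14.00 - 5.33 = 8.67.

8.67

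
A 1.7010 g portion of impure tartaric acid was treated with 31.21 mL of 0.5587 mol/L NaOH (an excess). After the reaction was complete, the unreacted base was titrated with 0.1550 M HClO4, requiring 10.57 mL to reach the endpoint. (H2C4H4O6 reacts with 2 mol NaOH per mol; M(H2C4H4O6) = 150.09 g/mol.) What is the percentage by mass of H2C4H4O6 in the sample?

69.7%

Total n(NaOH) added = 0.5587 x 0.03121 = 0.01744 mol.
n(HClO4) used = 0.1550 x 0.01057 = 0.001638 mol, which equals the excess n(NaOH).
So n(NaOH) consumed by the sample = 0.01744 - 0.001638 = 0.01580 mol.
n(H2C4H4O6) = 0.01580 / 2 = 0.007899 mol.
mass H2C4H4O6 = 0.007899 x 150.09 = 1.186 g, so %H2C4H4O6 = 1.186/1.7010 x 100 = 69.7%.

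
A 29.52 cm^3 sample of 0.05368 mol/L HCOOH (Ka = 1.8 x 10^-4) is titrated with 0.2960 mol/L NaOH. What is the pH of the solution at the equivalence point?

8.20

n(HCOOH) = 0.05368 x 0.02952 = 0.001585 mol; V(NaOH) at equivalence = 0.001585/0.2960 = 0.005353 L.
At equivalence all the acid is converted to HCOO-; total volume = 0.02952 + 0.005353 = 0.03487 L, so [HCOO-] = 0.001585/0.03487 = 0.04544 M.
Kb = Kw/Ka = 1.0e-14 / 1.8 x 10^-4 = 5.56e-11.
[OH^-] = sqrt(Kb x [HCOO-]) = sqrt(5.56e-11 x 0.04544) = 1.59e-6 M.
pOH = 5.80, so pH = 14.00 - 5.80 = 8.20.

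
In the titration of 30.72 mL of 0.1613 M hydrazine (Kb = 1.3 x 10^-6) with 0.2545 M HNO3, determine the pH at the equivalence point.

n(N2H4) = 0.1613 x 0.03072 = 0.004955 mol; V(HNO3) at equivalence = 0.004955/0.2545 = 0.01947 L.
At equivalence the base is fully converted to N2H5+; total volume = 0.05019 L, so [N2H5+] = 0.004955/0.05019 = 0.09873 M.
Ka(N2H5+) = Kw/Kb = 1.0e-14 / 1.3 x 10^-6 = 7.69e-9.
[H^+] = sqrt(Ka x [N2H5+]) = sqrt(7.69e-9 x 0.09873) = 2.76e-5 M.
pH = -log(2.76e-5) = 4.56.

4.56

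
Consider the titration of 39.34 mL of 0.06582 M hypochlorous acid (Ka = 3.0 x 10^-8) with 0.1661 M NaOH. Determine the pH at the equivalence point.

n(HClO) = 0.06582 x 0.03934 = 0.002589 mol; V(NaOH) at equivalence = 0.002589/0.1661 = 0.01559 L.
At equivalence all the acid is converted to ClO-; total volume = 0.03934 + 0.01559 = 0.05493 L, so [ClO-] = 0.002589/0.05493 = 0.04714 M.
Kb = Kw/Ka = 1.0e-14 / 3.0 x 10^-8 = 3.33e-7.
[OH^-] = sqrt(Kb x [ClO-]) = sqrt(3.33e-7 x 0.04714) = 0.000125 M.
pOH = 3.90, so pH = 14.00 - 3.90 = 10.10.

10.10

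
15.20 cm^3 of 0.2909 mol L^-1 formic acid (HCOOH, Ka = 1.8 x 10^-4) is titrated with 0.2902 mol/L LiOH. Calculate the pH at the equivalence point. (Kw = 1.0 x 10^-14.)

8.45

n(HCOOH) = 0.2909 x 0.01520 = 0.004422 mol; V(LiOH) at equivalence = 0.004422/0.2902 = 0.01524 L.
At equivalence all the acid is converted to HCOO-; total volume = 0.01520 + 0.01524 = 0.03044 L, so [HCOO-] = 0.004422/0.03044 = 0.1453 M.
Kb = Kw/Ka = 1.0e-14 / 1.8 x 10^-4 = 5.56e-11.
[OH^-] = sqrt(Kb x [HCOO-]) = sqrt(5.56e-11 x 0.1453) = 2.84e-6 M.
pOH = 5.55, so pH = 14.00 - 5.55 = 8.45.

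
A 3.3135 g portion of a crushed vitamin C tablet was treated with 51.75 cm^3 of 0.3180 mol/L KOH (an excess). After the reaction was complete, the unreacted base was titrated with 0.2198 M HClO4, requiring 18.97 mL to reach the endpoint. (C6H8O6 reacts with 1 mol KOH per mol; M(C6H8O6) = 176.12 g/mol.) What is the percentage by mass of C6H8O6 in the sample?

Total n(KOH) added = 0.3180 x 0.05175 = 0.01646 mol.
n(HClO4) used = 0.2198 x 0.01897 = 0.004170 mol, which equals the excess n(KOH).
So n(KOH) consumed by the sample = 0.01646 - 0.004170 = 0.01229 mol.
n(C6H8O6) = 0.01229 / 1 = 0.01229 mol.
mass C6H8O6 = 0.01229 x 176.12 = 2.164 g, so %C6H8O6 = 2.164/3.3135 x 100 = 65.3%.

65.3%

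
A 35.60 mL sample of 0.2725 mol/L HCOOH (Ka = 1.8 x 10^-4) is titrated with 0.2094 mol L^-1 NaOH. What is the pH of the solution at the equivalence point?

8.41

n(HCOOH) = 0.2725 x 0.03560 = 0.009701 mol; V(NaOH) at equivalence = 0.009701/0.2094 = 0.04633 L.
At equivalence all the acid is converted to HCOO-; total volume = 0.03560 + 0.04633 = 0.08193 L, so [HCOO-] = 0.009701/0.08193 = 0.1184 M.
Kb = Kw/Ka = 1.0e-14 / 1.8 x 10^-4 = 5.56e-11.
[OH^-] = sqrt(Kb x [HCOO-]) = sqrt(5.56e-11 x 0.1184) = 2.56e-6 M.
pOH = 5.59, so pH = 14.00 - 5.59 = 8.41.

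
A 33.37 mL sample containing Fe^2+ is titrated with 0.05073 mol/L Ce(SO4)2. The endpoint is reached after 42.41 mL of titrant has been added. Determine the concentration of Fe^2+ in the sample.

n(Ce(SO4)2) = 0.05073 x 0.04241 = 0.002151 mol.
From the balanced equation, 1 mol Ce(SO4)2 reacts with 1 mol Fe^2+, so n(Fe^2+) = 0.002151 x 1/1 = 0.002151 mol.
[Fe^2+] = 0.002151 / 0.03337 L = 0.0645 M.

0.0645 M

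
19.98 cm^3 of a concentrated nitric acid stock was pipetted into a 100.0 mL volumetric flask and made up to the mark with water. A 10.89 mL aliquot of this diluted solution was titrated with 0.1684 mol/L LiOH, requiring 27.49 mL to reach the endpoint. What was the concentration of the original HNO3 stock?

2.13 M

n(LiOH) = 0.1684 x 0.02749 = 0.004629 mol.
n(HNO3) in the aliquot = 0.004629 mol.
[diluted HNO3] = 0.004629 / 0.01089 = 0.4251 M.
Dilution factor = 100.0/19.98 = 5.005, so [stock] = 0.4251 x 5.005 = 2.13 M.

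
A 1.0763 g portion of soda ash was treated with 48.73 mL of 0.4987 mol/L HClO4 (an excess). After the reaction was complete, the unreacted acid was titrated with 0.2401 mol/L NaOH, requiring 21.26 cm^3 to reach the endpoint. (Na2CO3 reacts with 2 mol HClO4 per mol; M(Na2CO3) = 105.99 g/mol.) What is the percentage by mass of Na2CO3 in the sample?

Total n(HClO4) added = 0.4987 x 0.04873 = 0.02430 mol.
n(NaOH) used = 0.2401 x 0.02126 = 0.005105 mol, which equals the excess n(HClO4).
So n(HClO4) consumed by the sample = 0.02430 - 0.005105 = 0.01920 mol.
n(Na2CO3) = 0.01920 / 2 = 0.009599 mol.
mass Na2CO3 = 0.009599 x 105.99 = 1.017 g, so %Na2CO3 = 1.017/1.0763 x 100 = 94.5%.

94.5%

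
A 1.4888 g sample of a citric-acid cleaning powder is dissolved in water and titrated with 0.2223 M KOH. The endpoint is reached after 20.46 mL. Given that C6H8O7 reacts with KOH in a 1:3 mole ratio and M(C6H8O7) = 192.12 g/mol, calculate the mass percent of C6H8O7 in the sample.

19.6%

n(KOH) = 0.2223 x 0.02046 = 0.004548 mol.
n(C6H8O7) = 0.004548 / 3 = 0.001516 mol.
mass of C6H8O7 = 0.001516 x 192.12 = 0.2913 g.
% purity = 0.2913 / 1.4888 x 100 = 19.6%.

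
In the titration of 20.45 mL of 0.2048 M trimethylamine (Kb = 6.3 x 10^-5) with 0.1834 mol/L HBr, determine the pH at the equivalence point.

n((CH3)3N) = 0.2048 x 0.02045 = 0.004188 mol; V(HBr) at equivalence = 0.004188/0.1834 = 0.02284 L.
At equivalence the base is fully converted to (CH3)3NH+; total volume = 0.04329 L, so [(CH3)3NH+] = 0.004188/0.04329 = 0.09676 M.
Ka((CH3)3NH+) = Kw/Kb = 1.0e-14 / 6.3 x 10^-5 = 1.59e-10.
[H^+] = sqrt(Ka x [(CH3)3NH+]) = sqrt(1.59e-10 x 0.09676) = 3.92e-6 M.
pH = -log(3.92e-6) = 5.41.

5.41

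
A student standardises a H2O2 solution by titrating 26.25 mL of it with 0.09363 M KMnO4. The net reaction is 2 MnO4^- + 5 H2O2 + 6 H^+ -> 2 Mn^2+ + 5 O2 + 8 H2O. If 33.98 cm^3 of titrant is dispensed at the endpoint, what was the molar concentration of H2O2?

n(KMnO4) = 0.09363 x 0.03398 = 0.003182 mol.
From the balanced equation, 2 mol KMnO4 reacts with 5 mol H2O2, so n(H2O2) = 0.003182 x 5/2 = 0.007954 mol.
[H2O2] = 0.007954 / 0.02625 L = 0.303 M.

0.303 M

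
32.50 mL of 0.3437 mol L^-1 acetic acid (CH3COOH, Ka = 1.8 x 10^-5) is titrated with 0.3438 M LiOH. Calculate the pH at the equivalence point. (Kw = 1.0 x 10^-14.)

8.99

n(CH3COOH) = 0.3437 x 0.03250 = 0.01117 mol; V(LiOH) at equivalence = 0.01117/0.3438 = 0.03249 L.
At equivalence all the acid is converted to CH3COO-; total volume = 0.03250 + 0.03249 = 0.06499 L, so [CH3COO-] = 0.01117/0.06499 = 0.1719 M.
Kb = Kw/Ka = 1.0e-14 / 1.8 x 10^-5 = 5.56e-10.
[OH^-] = sqrt(Kb x [CH3COO-]) = sqrt(5.56e-10 x 0.1719) = 9.77e-6 M.
pOH = 5.01, so pH = 14.00 - 5.01 = 8.99.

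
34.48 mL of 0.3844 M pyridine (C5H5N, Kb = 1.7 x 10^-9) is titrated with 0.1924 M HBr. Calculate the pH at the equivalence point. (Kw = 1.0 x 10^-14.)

3.06

n(C5H5N) = 0.3844 x 0.03448 = 0.01325 mol; V(HBr) at equivalence = 0.01325/0.1924 = 0.06889 L.
At equivalence the base is fully converted to C5H5NH+; total volume = 0.1034 L, so [C5H5NH+] = 0.01325/0.1034 = 0.1282 M.
Ka(C5H5NH+) = Kw/Kb = 1.0e-14 / 1.7 x 10^-9 = 5.88e-6.
[H^+] = sqrt(Ka x [C5H5NH+]) = sqrt(5.88e-6 x 0.1282) = 0.000868 M.
pH = -log(0.000868) = 3.06.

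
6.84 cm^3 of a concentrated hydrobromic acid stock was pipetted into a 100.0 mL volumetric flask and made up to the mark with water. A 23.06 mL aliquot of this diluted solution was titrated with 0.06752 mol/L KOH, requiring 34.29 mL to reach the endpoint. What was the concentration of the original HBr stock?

n(KOH) = 0.06752 x 0.03429 = 0.002315 mol.
n(HBr) in the aliquot = 0.002315 mol.
[diluted HBr] = 0.002315 / 0.02306 = 0.1004 M.
Dilution factor = 100.0/6.840 = 14.62, so [stock] = 0.1004 x 14.62 = 1.47 M.

1.47 M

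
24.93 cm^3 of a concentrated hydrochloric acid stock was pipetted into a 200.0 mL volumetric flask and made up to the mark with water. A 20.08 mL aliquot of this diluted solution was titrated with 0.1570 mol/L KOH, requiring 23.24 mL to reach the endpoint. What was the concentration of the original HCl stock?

1.46 M

n(KOH) = 0.1570 x 0.02324 = 0.003649 mol.
n(HCl) in the aliquot = 0.003649 mol.
[diluted HCl] = 0.003649 / 0.02008 = 0.1817 M.
Dilution factor = 200.0/24.93 = 8.022, so [stock] = 0.1817 x 8.022 = 1.46 M.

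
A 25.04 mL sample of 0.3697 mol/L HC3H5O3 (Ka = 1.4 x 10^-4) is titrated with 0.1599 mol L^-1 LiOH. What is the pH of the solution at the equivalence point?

8.45

n(HC3H5O3) = 0.3697 x 0.02504 = 0.009257 mol; V(LiOH) at equivalence = 0.009257/0.1599 = 0.05789 L.
At equivalence all the acid is converted to C3H5O3-; total volume = 0.02504 + 0.05789 = 0.08293 L, so [C3H5O3-] = 0.009257/0.08293 = 0.1116 M.
Kb = Kw/Ka = 1.0e-14 / 1.4 x 10^-4 = 7.14e-11.
[OH^-] = sqrt(Kb x [C3H5O3-]) = sqrt(7.14e-11 x 0.1116) = 2.82e-6 M.
pOH = 5.55, so pH = 14.00 - 5.55 = 8.45.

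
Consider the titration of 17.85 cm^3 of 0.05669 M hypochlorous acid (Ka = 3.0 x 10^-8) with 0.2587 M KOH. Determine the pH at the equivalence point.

n(HClO) = 0.05669 x 0.01785 = 0.001012 mol; V(KOH) at equivalence = 0.001012/0.2587 = 0.003912 L.
At equivalence all the acid is converted to ClO-; total volume = 0.01785 + 0.003912 = 0.02176 L, so [ClO-] = 0.001012/0.02176 = 0.04650 M.
Kb = Kw/Ka = 1.0e-14 / 3.0 x 10^-8 = 3.33e-7.
[OH^-] = sqrt(Kb x [ClO-]) = sqrt(3.33e-7 x 0.04650) = 0.000124 M.
pOH = 3.90, so pH = 14.00 - 3.90 = 10.10.

10.10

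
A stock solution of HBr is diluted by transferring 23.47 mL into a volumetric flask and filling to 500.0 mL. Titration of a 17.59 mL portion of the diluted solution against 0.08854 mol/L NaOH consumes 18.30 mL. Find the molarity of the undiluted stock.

1.96 M

n(NaOH) = 0.08854 x 0.01830 = 0.001620 mol.
n(HBr) in the aliquot = 0.001620 mol.
[diluted HBr] = 0.001620 / 0.01759 = 0.09211 M.
Dilution factor = 500.0/23.47 = 21.30, so [stock] = 0.09211 x 21.30 = 1.96 M.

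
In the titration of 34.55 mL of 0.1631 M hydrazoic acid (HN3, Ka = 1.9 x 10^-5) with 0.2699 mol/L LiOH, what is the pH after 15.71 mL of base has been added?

5.20

Initial n(HN3) = 0.1631 x 0.03455 = 0.005635 mol.
n(LiOH) added = 0.2699 x 0.01571 = 0.004240 mol, converting that many moles of HN3 to N3-.
Remaining n(HN3) = 0.001395 mol; n(N3-) = 0.004240 mol.
By Henderson-Hasselbalch, pH = pKa + log([A^-]/[HA]) = 4.72 + log(0.004240/0.001395) = 4.72 + (+0.48) = 5.20.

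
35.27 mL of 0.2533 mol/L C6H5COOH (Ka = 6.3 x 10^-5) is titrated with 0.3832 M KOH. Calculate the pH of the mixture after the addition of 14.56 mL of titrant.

4.42

Initial n(C6H5COOH) = 0.2533 x 0.03527 = 0.008934 mol.
n(KOH) added = 0.3832 x 0.01456 = 0.005579 mol, converting that many moles of C6H5COOH to C6H5COO-.
Remaining n(C6H5COOH) = 0.003354 mol; n(C6H5COO-) = 0.005579 mol.
By Henderson-Hasselbalch, pH = pKa + log([A^-]/[HA]) = 4.20 + log(0.005579/0.003354) = 4.20 + (+0.22) = 4.42.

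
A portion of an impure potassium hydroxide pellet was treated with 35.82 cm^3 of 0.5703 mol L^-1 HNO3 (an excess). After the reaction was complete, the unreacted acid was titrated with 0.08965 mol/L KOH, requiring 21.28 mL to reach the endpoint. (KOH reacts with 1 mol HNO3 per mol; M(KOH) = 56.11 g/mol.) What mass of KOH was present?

1.04 g

Total n(HNO3) added = 0.5703 x 0.03582 = 0.02043 mol.
n(KOH) used = 0.08965 x 0.02128 = 0.001908 mol, which equals the excess n(HNO3).
So n(HNO3) consumed by the sample = 0.02043 - 0.001908 = 0.01852 mol.
n(KOH) = 0.01852 / 1 = 0.01852 mol.
mass = 0.01852 mol x 56.11 g/mol = 1.04 g.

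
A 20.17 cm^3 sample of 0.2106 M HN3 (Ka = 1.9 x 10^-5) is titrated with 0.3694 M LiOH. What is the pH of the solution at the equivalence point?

n(HN3) = 0.2106 x 0.02017 = 0.004248 mol; V(LiOH) at equivalence = 0.004248/0.3694 = 0.01150 L.
At equivalence all the acid is converted to N3-; total volume = 0.02017 + 0.01150 = 0.03167 L, so [N3-] = 0.004248/0.03167 = 0.1341 M.
Kb = Kw/Ka = 1.0e-14 / 1.9 x 10^-5 = 5.26e-10.
[OH^-] = sqrt(Kb x [N3-]) = sqrt(5.26e-10 x 0.1341) = 8.40e-6 M.
pOH = 5.08, so pH = 14.00 - 5.08 = 8.92.

8.92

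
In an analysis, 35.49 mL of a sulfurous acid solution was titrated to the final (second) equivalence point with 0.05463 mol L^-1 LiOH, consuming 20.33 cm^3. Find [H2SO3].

n(LiOH) = 0.05463 x 0.02033 = 0.001111 mol.
At the final (second) equivalence point, 2 mol OH^- react per mol H2SO3, so n(H2SO3) = 0.001111 / 2 = 0.0005553 mol.
[H2SO3] = 0.0005553 / 0.03549 L = 0.0156 M.

0.0156 M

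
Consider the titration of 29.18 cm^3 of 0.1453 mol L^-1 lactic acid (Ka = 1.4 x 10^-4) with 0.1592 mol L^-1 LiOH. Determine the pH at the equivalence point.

n(HC3H5O3) = 0.1453 x 0.02918 = 0.004240 mol; V(LiOH) at equivalence = 0.004240/0.1592 = 0.02663 L.
At equivalence all the acid is converted to C3H5O3-; total volume = 0.02918 + 0.02663 = 0.05581 L, so [C3H5O3-] = 0.004240/0.05581 = 0.07597 M.
Kb = Kw/Ka = 1.0e-14 / 1.4 x 10^-4 = 7.14e-11.
[OH^-] = sqrt(Kb x [C3H5O3-]) = sqrt(7.14e-11 x 0.07597) = 2.33e-6 M.
pOH = 5.63, so pH = 14.00 - 5.63 = 8.37.

8.37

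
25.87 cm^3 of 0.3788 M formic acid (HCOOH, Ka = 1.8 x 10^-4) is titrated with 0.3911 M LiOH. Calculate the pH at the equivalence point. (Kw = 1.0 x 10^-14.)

8.51

n(HCOOH) = 0.3788 x 0.02587 = 0.009800 mol; V(LiOH) at equivalence = 0.009800/0.3911 = 0.02506 L.
At equivalence all the acid is converted to HCOO-; total volume = 0.02587 + 0.02506 = 0.05093 L, so [HCOO-] = 0.009800/0.05093 = 0.1924 M.
Kb = Kw/Ka = 1.0e-14 / 1.8 x 10^-4 = 5.56e-11.
[OH^-] = sqrt(Kb x [HCOO-]) = sqrt(5.56e-11 x 0.1924) = 3.27e-6 M.
pOH = 5.49, so pH = 14.00 - 5.49 = 8.51.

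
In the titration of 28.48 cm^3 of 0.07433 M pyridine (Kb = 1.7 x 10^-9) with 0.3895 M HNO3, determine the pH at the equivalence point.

3.22

n(C5H5N) = 0.07433 x 0.02848 = 0.002117 mol; V(HNO3) at equivalence = 0.002117/0.3895 = 0.005435 L.
At equivalence the base is fully converted to C5H5NH+; total volume = 0.03391 L, so [C5H5NH+] = 0.002117/0.03391 = 0.06242 M.
Ka(C5H5NH+) = Kw/Kb = 1.0e-14 / 1.7 x 10^-9 = 5.88e-6.
[H^+] = sqrt(Ka x [C5H5NH+]) = sqrt(5.88e-6 x 0.06242) = 0.000606 M.
pH = -log(0.000606) = 3.22.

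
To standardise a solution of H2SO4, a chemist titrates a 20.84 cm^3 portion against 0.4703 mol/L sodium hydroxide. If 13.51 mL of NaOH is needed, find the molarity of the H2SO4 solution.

0.152 M

n(NaOH) delivered = 0.4703 x 0.01351 = 0.006354 mol.
The reaction is 1 H2SO4 + 2 NaOH, so n(H2SO4) = 0.006354 x 1/2 = 0.003177 mol.
[H2SO4] = 0.003177 mol / 0.02084 L = 0.152 M.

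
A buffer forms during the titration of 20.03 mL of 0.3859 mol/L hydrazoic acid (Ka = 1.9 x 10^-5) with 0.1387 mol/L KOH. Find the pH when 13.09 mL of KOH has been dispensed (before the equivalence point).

4.21

Initial n(HN3) = 0.3859 x 0.02003 = 0.007730 mol.
n(KOH) added = 0.1387 x 0.01309 = 0.001816 mol, converting that many moles of HN3 to N3-.
Remaining n(HN3) = 0.005914 mol; n(N3-) = 0.001816 mol.
By Henderson-Hasselbalch, pH = pKa + log([A^-]/[HA]) = 4.72 + log(0.001816/0.005914) = 4.72 + (-0.51) = 4.21.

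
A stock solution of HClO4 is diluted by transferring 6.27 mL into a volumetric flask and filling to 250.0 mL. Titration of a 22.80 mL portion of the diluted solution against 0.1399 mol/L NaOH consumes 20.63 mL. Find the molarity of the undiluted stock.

5.05 M

n(NaOH) = 0.1399 x 0.02063 = 0.002886 mol.
n(HClO4) in the aliquot = 0.002886 mol.
[diluted HClO4] = 0.002886 / 0.02280 = 0.1266 M.
Dilution factor = 250.0/6.270 = 39.87, so [stock] = 0.1266 x 39.87 = 5.05 M.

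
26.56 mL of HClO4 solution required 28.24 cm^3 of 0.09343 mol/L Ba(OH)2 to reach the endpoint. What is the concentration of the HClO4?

0.199 M

n(Ba(OH)2) delivered = 0.09343 x 0.02824 = 0.002638 mol.
The reaction is 2 HClO4 + 1 Ba(OH)2, so n(HClO4) = 0.002638 x 2/1 = 0.005277 mol.
[HClO4] = 0.005277 mol / 0.02656 L = 0.199 M.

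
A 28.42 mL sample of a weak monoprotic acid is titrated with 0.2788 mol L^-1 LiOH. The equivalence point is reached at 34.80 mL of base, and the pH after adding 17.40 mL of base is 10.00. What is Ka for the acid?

1.0 x 10^-10

17.40 mL is half of the equivalence volume, so this is the half-equivalence point where [HA] = [A^-].
At half-equivalence pH = pKa, so pKa = 10.00.
Ka = 10^(-10.00) = 1.0 x 10^-10.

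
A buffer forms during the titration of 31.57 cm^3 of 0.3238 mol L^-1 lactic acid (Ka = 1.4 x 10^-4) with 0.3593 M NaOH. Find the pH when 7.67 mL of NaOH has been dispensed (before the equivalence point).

Initial n(HC3H5O3) = 0.3238 x 0.03157 = 0.01022 mol.
n(NaOH) added = 0.3593 x 0.007670 = 0.002756 mol, converting that many moles of HC3H5O3 to C3H5O3-.
Remaining n(HC3H5O3) = 0.007467 mol; n(C3H5O3-) = 0.002756 mol.
By Henderson-Hasselbalch, pH = pKa + log([A^-]/[HA]) = 3.85 + log(0.002756/0.007467) = 3.85 + (-0.43) = 3.42.

3.42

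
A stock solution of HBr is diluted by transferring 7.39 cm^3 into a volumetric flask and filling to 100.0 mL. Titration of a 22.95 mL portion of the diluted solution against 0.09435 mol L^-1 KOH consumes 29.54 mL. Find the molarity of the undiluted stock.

1.64 M

n(KOH) = 0.09435 x 0.02954 = 0.002787 mol.
n(HBr) in the aliquot = 0.002787 mol.
[diluted HBr] = 0.002787 / 0.02295 = 0.1214 M.
Dilution factor = 100.0/7.390 = 13.53, so [stock] = 0.1214 x 13.53 = 1.64 M.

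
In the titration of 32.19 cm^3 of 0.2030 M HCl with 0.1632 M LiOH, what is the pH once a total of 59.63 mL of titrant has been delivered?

12.54

n(acid) = 0.2030 x 0.03219 = 0.006535 mol; n(LiOH) added = 0.1632 x 0.05963 = 0.009732 mol.
Base is in excess by 0.009732 - 0.006535 = 0.003197 mol in a total volume of 0.09182 L.
[OH^-] = 0.003197/0.09182 = 0.03482 M, so pOH = 1.46 and pH = 14.00 - 1.46 = 12.54.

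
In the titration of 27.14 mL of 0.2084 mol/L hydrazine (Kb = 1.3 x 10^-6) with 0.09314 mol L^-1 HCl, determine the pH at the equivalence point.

n(N2H4) = 0.2084 x 0.02714 = 0.005656 mol; V(HCl) at equivalence = 0.005656/0.09314 = 0.06073 L.
At equivalence the base is fully converted to N2H5+; total volume = 0.08787 L, so [N2H5+] = 0.005656/0.08787 = 0.06437 M.
Ka(N2H5+) = Kw/Kb = 1.0e-14 / 1.3 x 10^-6 = 7.69e-9.
[H^+] = sqrt(Ka x [N2H5+]) = sqrt(7.69e-9 x 0.06437) = 2.23e-5 M.
pH = -log(2.23e-5) = 4.65.

4.65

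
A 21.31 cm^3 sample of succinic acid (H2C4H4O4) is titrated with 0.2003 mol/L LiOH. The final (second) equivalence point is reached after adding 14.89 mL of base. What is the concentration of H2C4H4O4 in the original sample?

0.0700 M

n(LiOH) = 0.2003 x 0.01489 = 0.002982 mol.
At the final (second) equivalence point, 2 mol OH^- react per mol H2C4H4O4, so n(H2C4H4O4) = 0.002982 / 2 = 0.001491 mol.
[H2C4H4O4] = 0.001491 / 0.02131 L = 0.0700 M.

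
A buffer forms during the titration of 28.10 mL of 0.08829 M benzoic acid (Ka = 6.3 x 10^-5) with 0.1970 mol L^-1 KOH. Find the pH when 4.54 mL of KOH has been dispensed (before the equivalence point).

Initial n(C6H5COOH) = 0.08829 x 0.02810 = 0.002481 mol.
n(KOH) added = 0.1970 x 0.004540 = 0.0008944 mol, converting that many moles of C6H5COOH to C6H5COO-.
Remaining n(C6H5COOH) = 0.001587 mol; n(C6H5COO-) = 0.0008944 mol.
By Henderson-Hasselbalch, pH = pKa + log([A^-]/[HA]) = 4.20 + log(0.0008944/0.001587) = 4.20 + (-0.25) = 3.95.

3.95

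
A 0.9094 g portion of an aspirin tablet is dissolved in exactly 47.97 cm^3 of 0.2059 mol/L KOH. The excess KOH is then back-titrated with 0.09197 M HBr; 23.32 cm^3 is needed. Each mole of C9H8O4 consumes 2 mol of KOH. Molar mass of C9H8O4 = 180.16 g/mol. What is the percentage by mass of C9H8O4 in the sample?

Total n(KOH) added = 0.2059 x 0.04797 = 0.009877 mol.
n(HBr) used = 0.09197 x 0.02332 = 0.002145 mol, which equals the excess n(KOH).
So n(KOH) consumed by the sample = 0.009877 - 0.002145 = 0.007732 mol.
n(C9H8O4) = 0.007732 / 2 = 0.003866 mol.
mass C9H8O4 = 0.003866 x 180.16 = 0.6965 g, so %C9H8O4 = 0.6965/0.9094 x 100 = 76.6%.

76.6%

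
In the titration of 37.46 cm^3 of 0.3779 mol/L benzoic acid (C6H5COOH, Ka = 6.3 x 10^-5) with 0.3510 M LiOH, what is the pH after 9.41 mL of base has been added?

3.68

Initial n(C6H5COOH) = 0.3779 x 0.03746 = 0.01416 mol.
n(LiOH) added = 0.3510 x 0.009410 = 0.003303 mol, converting that many moles of C6H5COOH to C6H5COO-.
Remaining n(C6H5COOH) = 0.01085 mol; n(C6H5COO-) = 0.003303 mol.
By Henderson-Hasselbalch, pH = pKa + log([A^-]/[HA]) = 4.20 + log(0.003303/0.01085) = 4.20 + (-0.52) = 3.68.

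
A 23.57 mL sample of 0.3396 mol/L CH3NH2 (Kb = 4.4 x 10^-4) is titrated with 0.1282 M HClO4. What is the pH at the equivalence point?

5.84

n(CH3NH2) = 0.3396 x 0.02357 = 0.008004 mol; V(HClO4) at equivalence = 0.008004/0.1282 = 0.06244 L.
At equivalence the base is fully converted to CH3NH3+; total volume = 0.08601 L, so [CH3NH3+] = 0.008004/0.08601 = 0.09307 M.
Ka(CH3NH3+) = Kw/Kb = 1.0e-14 / 4.4 x 10^-4 = 2.27e-11.
[H^+] = sqrt(Ka x [CH3NH3+]) = sqrt(2.27e-11 x 0.09307) = 1.45e-6 M.
pH = -log(1.45e-6) = 5.84.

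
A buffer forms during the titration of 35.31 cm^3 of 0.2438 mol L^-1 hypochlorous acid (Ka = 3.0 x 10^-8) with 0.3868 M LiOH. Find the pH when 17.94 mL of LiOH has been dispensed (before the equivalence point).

Initial n(HClO) = 0.2438 x 0.03531 = 0.008609 mol.
n(LiOH) added = 0.3868 x 0.01794 = 0.006939 mol, converting that many moles of HClO to ClO-.
Remaining n(HClO) = 0.001669 mol; n(ClO-) = 0.006939 mol.
By Henderson-Hasselbalch, pH = pKa + log([A^-]/[HA]) = 7.52 + log(0.006939/0.001669) = 7.52 + (+0.62) = 8.14.

8.14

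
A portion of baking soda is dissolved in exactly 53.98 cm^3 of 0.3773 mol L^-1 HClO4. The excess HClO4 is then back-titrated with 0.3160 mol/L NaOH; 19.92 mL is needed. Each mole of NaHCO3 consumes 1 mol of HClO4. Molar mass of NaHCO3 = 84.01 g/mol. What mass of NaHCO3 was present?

1.18 g

Total n(HClO4) added = 0.3773 x 0.05398 = 0.02037 mol.
n(NaOH) used = 0.3160 x 0.01992 = 0.006295 mol, which equals the excess n(HClO4).
So n(HClO4) consumed by the sample = 0.02037 - 0.006295 = 0.01407 mol.
n(NaHCO3) = 0.01407 / 1 = 0.01407 mol.
mass = 0.01407 mol x 84.01 g/mol = 1.18 g.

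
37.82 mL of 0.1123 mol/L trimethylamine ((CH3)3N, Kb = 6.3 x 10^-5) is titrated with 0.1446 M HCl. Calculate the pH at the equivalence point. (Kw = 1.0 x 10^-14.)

5.50

n((CH3)3N) = 0.1123 x 0.03782 = 0.004247 mol; V(HCl) at equivalence = 0.004247/0.1446 = 0.02937 L.
At equivalence the base is fully converted to (CH3)3NH+; total volume = 0.06719 L, so [(CH3)3NH+] = 0.004247/0.06719 = 0.06321 M.
Ka((CH3)3NH+) = Kw/Kb = 1.0e-14 / 6.3 x 10^-5 = 1.59e-10.
[H^+] = sqrt(Ka x [(CH3)3NH+]) = sqrt(1.59e-10 x 0.06321) = 3.17e-6 M.
pH = -log(3.17e-6) = 5.50.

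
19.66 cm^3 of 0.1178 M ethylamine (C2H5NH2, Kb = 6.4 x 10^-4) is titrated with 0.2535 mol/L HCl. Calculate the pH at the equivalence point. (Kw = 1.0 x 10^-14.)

5.95

n(C2H5NH2) = 0.1178 x 0.01966 = 0.002316 mol; V(HCl) at equivalence = 0.002316/0.2535 = 0.009136 L.
At equivalence the base is fully converted to C2H5NH3+; total volume = 0.02880 L, so [C2H5NH3+] = 0.002316/0.02880 = 0.08043 M.
Ka(C2H5NH3+) = Kw/Kb = 1.0e-14 / 6.4 x 10^-4 = 1.56e-11.
[H^+] = sqrt(Ka x [C2H5NH3+]) = sqrt(1.56e-11 x 0.08043) = 1.12e-6 M.
pH = -log(1.12e-6) = 5.95.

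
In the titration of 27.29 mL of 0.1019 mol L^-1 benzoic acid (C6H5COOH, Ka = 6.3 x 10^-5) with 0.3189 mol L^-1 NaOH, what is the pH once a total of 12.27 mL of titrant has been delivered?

12.46

n(acid) = 0.1019 x 0.02729 = 0.002781 mol; n(NaOH) added = 0.3189 x 0.01227 = 0.003913 mol.
Base is in excess by 0.003913 - 0.002781 = 0.001132 mol in a total volume of 0.03956 L.
[OH^-] = 0.001132/0.03956 = 0.02862 M, so pOH = 1.54 and pH = 14.00 - 1.54 = 12.46.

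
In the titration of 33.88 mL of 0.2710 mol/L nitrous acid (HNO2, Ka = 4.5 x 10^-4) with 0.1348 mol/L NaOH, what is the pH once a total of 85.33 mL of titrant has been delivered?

n(acid) = 0.2710 x 0.03388 = 0.009181 mol; n(NaOH) added = 0.1348 x 0.08533 = 0.01150 mol.
Base is in excess by 0.01150 - 0.009181 = 0.002321 mol in a total volume of 0.1192 L.
[OH^-] = 0.002321/0.1192 = 0.01947 M, so pOH = 1.71 and pH = 14.00 - 1.71 = 12.29.

12.29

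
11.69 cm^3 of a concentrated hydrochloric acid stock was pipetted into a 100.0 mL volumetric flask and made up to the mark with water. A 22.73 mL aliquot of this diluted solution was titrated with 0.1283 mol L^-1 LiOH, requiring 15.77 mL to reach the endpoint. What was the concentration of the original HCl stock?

n(LiOH) = 0.1283 x 0.01577 = 0.002023 mol.
n(HCl) in the aliquot = 0.002023 mol.
[diluted HCl] = 0.002023 / 0.02273 = 0.08901 M.
Dilution factor = 100.0/11.69 = 8.554, so [stock] = 0.08901 x 8.554 = 0.761 M.

0.761 M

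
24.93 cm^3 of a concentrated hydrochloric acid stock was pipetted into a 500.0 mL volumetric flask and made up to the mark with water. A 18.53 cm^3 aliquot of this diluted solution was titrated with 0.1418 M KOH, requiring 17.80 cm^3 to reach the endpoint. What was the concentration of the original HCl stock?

n(KOH) = 0.1418 x 0.01780 = 0.002524 mol.
n(HCl) in the aliquot = 0.002524 mol.
[diluted HCl] = 0.002524 / 0.01853 = 0.1362 M.
Dilution factor = 500.0/24.93 = 20.06, so [stock] = 0.1362 x 20.06 = 2.73 M.

2.73 M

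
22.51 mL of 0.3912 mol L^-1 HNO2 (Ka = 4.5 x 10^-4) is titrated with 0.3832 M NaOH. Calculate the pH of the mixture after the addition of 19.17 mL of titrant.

4.05

Initial n(HNO2) = 0.3912 x 0.02251 = 0.008806 mol.
n(NaOH) added = 0.3832 x 0.01917 = 0.007346 mol, converting that many moles of HNO2 to NO2-.
Remaining n(HNO2) = 0.001460 mol; n(NO2-) = 0.007346 mol.
By Henderson-Hasselbalch, pH = pKa + log([A^-]/[HA]) = 3.35 + log(0.007346/0.001460) = 3.35 + (+0.70) = 4.05.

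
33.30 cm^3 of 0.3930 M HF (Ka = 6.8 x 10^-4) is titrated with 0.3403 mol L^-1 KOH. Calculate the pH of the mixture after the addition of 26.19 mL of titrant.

3.50

Initial n(HF) = 0.3930 x 0.03330 = 0.01309 mol.
n(KOH) added = 0.3403 x 0.02619 = 0.008912 mol, converting that many moles of HF to F-.
Remaining n(HF) = 0.004174 mol; n(F-) = 0.008912 mol.
By Henderson-Hasselbalch, pH = pKa + log([A^-]/[HA]) = 3.17 + log(0.008912/0.004174) = 3.17 + (+0.33) = 3.50.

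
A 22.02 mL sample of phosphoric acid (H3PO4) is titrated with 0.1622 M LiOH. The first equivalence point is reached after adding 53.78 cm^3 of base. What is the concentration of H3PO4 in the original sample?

n(LiOH) = 0.1622 x 0.05378 = 0.008723 mol.
At the first equivalence point, 1 mol OH^- react per mol H3PO4, so n(H3PO4) = 0.008723 / 1 = 0.008723 mol.
[H3PO4] = 0.008723 / 0.02202 L = 0.396 M.

0.396 M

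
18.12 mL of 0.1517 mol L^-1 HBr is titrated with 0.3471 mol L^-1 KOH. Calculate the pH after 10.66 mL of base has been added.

n(acid) = 0.1517 x 0.01812 = 0.002749 mol; n(KOH) added = 0.3471 x 0.01066 = 0.003700 mol.
Base is in excess by 0.003700 - 0.002749 = 0.0009513 mol in a total volume of 0.02878 L.
[OH^-] = 0.0009513/0.02878 = 0.03305 M, so pOH = 1.48 and pH = 14.00 - 1.48 = 12.52.

12.52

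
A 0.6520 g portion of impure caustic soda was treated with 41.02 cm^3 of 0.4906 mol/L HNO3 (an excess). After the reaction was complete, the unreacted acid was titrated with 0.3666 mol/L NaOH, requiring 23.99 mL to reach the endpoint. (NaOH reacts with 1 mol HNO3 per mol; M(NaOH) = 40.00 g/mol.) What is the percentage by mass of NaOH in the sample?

Total n(HNO3) added = 0.4906 x 0.04102 = 0.02012 mol.
n(NaOH) used = 0.3666 x 0.02399 = 0.008795 mol, which equals the excess n(HNO3).
So n(HNO3) consumed by the sample = 0.02012 - 0.008795 = 0.01133 mol.
n(NaOH) = 0.01133 / 1 = 0.01133 mol.
mass NaOH = 0.01133 x 40.00 = 0.4532 g, so %NaOH = 0.4532/0.6520 x 100 = 69.5%.

69.5%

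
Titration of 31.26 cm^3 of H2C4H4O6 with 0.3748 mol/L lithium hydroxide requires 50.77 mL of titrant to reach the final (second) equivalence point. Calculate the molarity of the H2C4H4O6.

n(LiOH) = 0.3748 x 0.05077 = 0.01903 mol.
At the final (second) equivalence point, 2 mol OH^- react per mol H2C4H4O6, so n(H2C4H4O6) = 0.01903 / 2 = 0.009514 mol.
[H2C4H4O6] = 0.009514 / 0.03126 L = 0.304 M.

0.304 M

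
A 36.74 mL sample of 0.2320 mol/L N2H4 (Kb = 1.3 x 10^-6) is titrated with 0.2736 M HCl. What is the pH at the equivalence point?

n(N2H4) = 0.2320 x 0.03674 = 0.008524 mol; V(HCl) at equivalence = 0.008524/0.2736 = 0.03115 L.
At equivalence the base is fully converted to N2H5+; total volume = 0.06789 L, so [N2H5+] = 0.008524/0.06789 = 0.1255 M.
Ka(N2H5+) = Kw/Kb = 1.0e-14 / 1.3 x 10^-6 = 7.69e-9.
[H^+] = sqrt(Ka x [N2H5+]) = sqrt(7.69e-9 x 0.1255) = 3.11e-5 M.
pH = -log(3.11e-5) = 4.51.

4.51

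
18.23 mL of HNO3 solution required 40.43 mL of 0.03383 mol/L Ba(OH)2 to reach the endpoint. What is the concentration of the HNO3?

n(Ba(OH)2) delivered = 0.03383 x 0.04043 = 0.001368 mol.
The reaction is 2 HNO3 + 1 Ba(OH)2, so n(HNO3) = 0.001368 x 2/1 = 0.002735 mol.
[HNO3] = 0.002735 mol / 0.01823 L = 0.150 M.

0.150 M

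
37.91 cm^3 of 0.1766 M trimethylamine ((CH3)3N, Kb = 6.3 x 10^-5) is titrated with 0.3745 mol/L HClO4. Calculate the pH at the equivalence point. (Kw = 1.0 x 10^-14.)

n((CH3)3N) = 0.1766 x 0.03791 = 0.006695 mol; V(HClO4) at equivalence = 0.006695/0.3745 = 0.01788 L.
At equivalence the base is fully converted to (CH3)3NH+; total volume = 0.05579 L, so [(CH3)3NH+] = 0.006695/0.05579 = 0.1200 M.
Ka((CH3)3NH+) = Kw/Kb = 1.0e-14 / 6.3 x 10^-5 = 1.59e-10.
[H^+] = sqrt(Ka x [(CH3)3NH+]) = sqrt(1.59e-10 x 0.1200) = 4.36e-6 M.
pH = -log(4.36e-6) = 5.36.

5.36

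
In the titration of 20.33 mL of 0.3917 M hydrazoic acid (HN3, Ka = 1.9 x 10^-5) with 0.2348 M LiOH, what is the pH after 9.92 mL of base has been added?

Initial n(HN3) = 0.3917 x 0.02033 = 0.007963 mol.
n(LiOH) added = 0.2348 x 0.009920 = 0.002329 mol, converting that many moles of HN3 to N3-.
Remaining n(HN3) = 0.005634 mol; n(N3-) = 0.002329 mol.
By Henderson-Hasselbalch, pH = pKa + log([A^-]/[HA]) = 4.72 + log(0.002329/0.005634) = 4.72 + (-0.38) = 4.34.

4.34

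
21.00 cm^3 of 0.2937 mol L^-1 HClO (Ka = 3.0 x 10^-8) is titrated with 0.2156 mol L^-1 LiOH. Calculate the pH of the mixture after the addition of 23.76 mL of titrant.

8.21

Initial n(HClO) = 0.2937 x 0.02100 = 0.006168 mol.
n(LiOH) added = 0.2156 x 0.02376 = 0.005123 mol, converting that many moles of HClO to ClO-.
Remaining n(HClO) = 0.001045 mol; n(ClO-) = 0.005123 mol.
By Henderson-Hasselbalch, pH = pKa + log([A^-]/[HA]) = 7.52 + log(0.005123/0.001045) = 7.52 + (+0.69) = 8.21.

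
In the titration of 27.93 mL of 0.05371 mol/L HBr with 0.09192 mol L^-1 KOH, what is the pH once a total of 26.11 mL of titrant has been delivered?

n(acid) = 0.05371 x 0.02793 = 0.001500 mol; n(KOH) added = 0.09192 x 0.02611 = 0.002400 mol.
Base is in excess by 0.002400 - 0.001500 = 0.0008999 mol in a total volume of 0.05404 L.
[OH^-] = 0.0008999/0.05404 = 0.01665 M, so pOH = 1.78 and pH = 14.00 - 1.78 = 12.22.

12.22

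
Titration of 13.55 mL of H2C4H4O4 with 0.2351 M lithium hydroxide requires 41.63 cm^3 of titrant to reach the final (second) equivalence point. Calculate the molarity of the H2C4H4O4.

0.361 M

n(LiOH) = 0.2351 x 0.04163 = 0.009787 mol.
At the final (second) equivalence point, 2 mol OH^- react per mol H2C4H4O4, so n(H2C4H4O4) = 0.009787 / 2 = 0.004894 mol.
[H2C4H4O4] = 0.004894 / 0.01355 L = 0.361 M.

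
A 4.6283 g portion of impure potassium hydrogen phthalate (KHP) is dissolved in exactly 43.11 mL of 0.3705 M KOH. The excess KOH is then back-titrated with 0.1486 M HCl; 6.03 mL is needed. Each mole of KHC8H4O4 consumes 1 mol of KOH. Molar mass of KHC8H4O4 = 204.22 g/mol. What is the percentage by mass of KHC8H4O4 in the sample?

66.5%

Total n(KOH) added = 0.3705 x 0.04311 = 0.01597 mol.
n(HCl) used = 0.1486 x 0.006030 = 0.0008961 mol, which equals the excess n(KOH).
So n(KOH) consumed by the sample = 0.01597 - 0.0008961 = 0.01508 mol.
n(KHC8H4O4) = 0.01508 / 1 = 0.01508 mol.
mass KHC8H4O4 = 0.01508 x 204.22 = 3.079 g, so %KHC8H4O4 = 3.079/4.6283 x 100 = 66.5%.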